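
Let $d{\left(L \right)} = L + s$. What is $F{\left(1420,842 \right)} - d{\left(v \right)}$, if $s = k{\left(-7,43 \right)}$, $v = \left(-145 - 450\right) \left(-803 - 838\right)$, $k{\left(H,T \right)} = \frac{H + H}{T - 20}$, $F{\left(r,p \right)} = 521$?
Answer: $- \frac{22445088}{23} \approx -9.7587 \cdot 10^{5}$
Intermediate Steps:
$k{\left(H,T \right)} = \frac{2 H}{-20 + T}$
$v = 976395$ ($v = \left(-595\right) \left(-1641\right) = 976395$)
$s = - \frac{14}{23}$ ($s = 2 \left(-7\right) \frac{1}{-20 + 43} = 2 \left(-7\right) \frac{1}{23} = - \frac{14}{23} \approx -0.6087$)
$d{\left(L \right)} = - \frac{14}{23} + L$ ($d{\left(L \right)} = L - \frac{14}{23} = - \frac{14}{23} + L$)
$F{\left(1420,842 \right)} - d{\left(v \right)} = 521 - \left(- \frac{14}{23} + 976395\right) = 521 - \frac{22457071}{23} = - \frac{22445088}{23}$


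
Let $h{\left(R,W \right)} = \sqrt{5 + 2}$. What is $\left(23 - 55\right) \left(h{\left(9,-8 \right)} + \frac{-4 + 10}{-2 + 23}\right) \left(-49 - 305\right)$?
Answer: $\frac{22656}{7} + 11328 \sqrt{7} \approx 33208.0$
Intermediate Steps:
$h{\left(R,W \right)} = \sqrt{7}$
$\left(23 - 55\right) \left(h{\left(9,-8 \right)} + \frac{-4 + 10}{-2 + 23}\right) \left(-49 - 305\right) = \left(23 - 55\right) \left(\sqrt{7} + \frac{-4 + 10}{-2 + 23}\right) \left(-49 - 305\right) = - 32 \left(\sqrt{7} + \frac{6}{21}\right) \left(-354\right) = - 32 \left(\sqrt{7} + 6 \cdot \frac{1}{21}\right) \left(-354\right) = - 32 \left(\sqrt{7} + \frac{2}{7}\right) \left(-354\right) = - 32 \left(\frac{2}{7} + \sqrt{7}\right) \left(-354\right) = \left(- \frac{64}{7} - 32 \sqrt{7}\right) \left(-354\right) = \frac{22656}{7} + 11328 \sqrt{7}$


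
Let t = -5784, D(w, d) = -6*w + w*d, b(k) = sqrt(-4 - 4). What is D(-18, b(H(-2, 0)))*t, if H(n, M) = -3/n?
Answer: -624672 + 208224*I*sqrt(2) ≈ -6.2467e+5 + 2.9447e+5*I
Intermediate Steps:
b(k) = 2*I*sqrt(2) (b(k) = sqrt(-8) = 2*I*sqrt(2))
D(w, d) = -6*w + d*w
D(-18, b(H(-2, 0)))*t = -18*(-6 + 2*I*sqrt(2))*(-5784) = (108 - 36*I*sqrt(2))*(-5784) = -624672 + 208224*I*sqrt(2)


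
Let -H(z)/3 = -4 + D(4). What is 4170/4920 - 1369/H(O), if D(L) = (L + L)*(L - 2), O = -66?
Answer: 14345/369 ≈ 38.875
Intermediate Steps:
D(L) = 2*L*(-2 + L) (D(L) = (2*L)*(-2 + L) = 2*L*(-2 + L))
H(z) = -36 (H(z) = -3*(-4 + 2*4*(-2 + 4)) = -3*(-4 + 2*4*2) = -3*(-4 + 16) = -3*12 = -36)
4170/4920 - 1369/H(O) = 4170/4920 - 1369/(-36) = 4170*(1/4920) - 1369*(-1/36) = 139/164 + 1369/36 = 14345/369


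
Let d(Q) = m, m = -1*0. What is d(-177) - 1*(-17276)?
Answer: 17276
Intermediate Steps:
m = 0
d(Q) = 0
d(-177) - 1*(-17276) = 0 - 1*(-17276) = 0 + 17276 = 17276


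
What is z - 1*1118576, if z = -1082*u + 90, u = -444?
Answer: -638078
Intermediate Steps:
z = 480498 (z = -1082*(-444) + 90 = 480408 + 90 = 480498)
z - 1*1118576 = 480498 - 1*1118576 = 480498 - 1118576 = -638078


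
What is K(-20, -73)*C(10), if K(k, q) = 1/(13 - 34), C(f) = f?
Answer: -10/21 ≈ -0.47619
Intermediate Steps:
K(k, q) = -1/21 (K(k, q) = 1/(-21) = -1/21)
K(-20, -73)*C(10) = -1/21*10 = -10/21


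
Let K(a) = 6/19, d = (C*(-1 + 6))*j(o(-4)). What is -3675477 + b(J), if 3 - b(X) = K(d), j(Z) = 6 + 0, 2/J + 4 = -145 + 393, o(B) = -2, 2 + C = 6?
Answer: -69834012/19 ≈ -3.6755e+6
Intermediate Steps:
C = 4 (C = -2 + 6 = 4)
J = 1/122 (J = 2/(-4 + (-145 + 393)) = 2/(-4 + 248) = 2/244 = 2*(1/244) = 1/122 ≈ 0.0081967)
j(Z) = 6
d = 120 (d = (4*(-1 + 6))*6 = (4*5)*6 = 20*6 = 120)
K(a) = 6/19 (K(a) = 6*(1/19) = 6/19)
b(X) = 51/19 (b(X) = 3 - 1*6/19 = 3 - 6/19 = 51/19)
-3675477 + b(J) = -3675477 + 51/19 = -69834012/19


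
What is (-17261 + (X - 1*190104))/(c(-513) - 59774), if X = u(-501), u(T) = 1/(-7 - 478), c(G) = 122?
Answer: 50286013/14465610 ≈ 3.4762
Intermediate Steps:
u(T) = -1/485 (u(T) = 1/(-485) = -1/485)
X = -1/485 ≈ -0.0020619
(-17261 + (X - 1*190104))/(c(-513) - 59774) = (-17261 + (-1/485 - 1*190104))/(122 - 59774) = (-17261 + (-1/485 - 190104))/(-59652) = (-17261 - 92200441/485)*(-1/59652) = -100572026/485*(-1/59652) = 50286013/14465610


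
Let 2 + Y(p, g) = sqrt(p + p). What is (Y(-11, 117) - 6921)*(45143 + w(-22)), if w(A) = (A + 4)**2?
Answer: -314768041 + 45467*I*sqrt(22) ≈ -3.1477e+8 + 2.1326e+5*I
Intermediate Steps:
w(A) = (4 + A)**2
Y(p, g) = -2 + sqrt(2)*sqrt(p) (Y(p, g) = -2 + sqrt(p + p) = -2 + sqrt(2*p) = -2 + sqrt(2)*sqrt(p))
(Y(-11, 117) - 6921)*(45143 + w(-22)) = ((-2 + sqrt(2)*sqrt(-11)) - 6921)*(45143 + (4 - 22)**2) = ((-2 + sqrt(2)*(I*sqrt(11))) - 6921)*(45143 + (-18)**2) = ((-2 + I*sqrt(22)) - 6921)*(45143 + 324) = (-6923 + I*sqrt(22))*45467 = -314768041 + 45467*I*sqrt(22)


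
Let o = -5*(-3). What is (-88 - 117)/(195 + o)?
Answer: -41/42 ≈ -0.97619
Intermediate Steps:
o = 15
(-88 - 117)/(195 + o) = (-88 - 117)/(195 + 15) = -205/210 = -205*1/210 = -41/42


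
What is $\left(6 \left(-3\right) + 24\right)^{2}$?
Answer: $36$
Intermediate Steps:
$\left(6 \left(-3\right) + 24\right)^{2} = \left(-18 + 24\right)^{2} = 6^{2} = 36$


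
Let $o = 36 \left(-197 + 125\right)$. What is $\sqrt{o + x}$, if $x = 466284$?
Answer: $2 \sqrt{115923} \approx 680.95$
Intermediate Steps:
$o = -2592$ ($o = 36 \left(-72\right) = -2592$)
$\sqrt{o + x} = \sqrt{-2592 + 466284} = \sqrt{463692} = 2 \sqrt{115923}$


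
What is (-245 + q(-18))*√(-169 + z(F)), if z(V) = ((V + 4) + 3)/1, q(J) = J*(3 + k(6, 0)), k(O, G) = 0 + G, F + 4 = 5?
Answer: -299*I*√161 ≈ -3793.9*I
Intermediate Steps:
F = 1 (F = -4 + 5 = 1)
k(O, G) = G
q(J) = 3*J (q(J) = J*(3 + 0) = J*3 = 3*J)
z(V) = 7 + V (z(V) = ((4 + V) + 3)*1 = (7 + V)*1 = 7 + V)
(-245 + q(-18))*√(-169 + z(F)) = (-245 + 3*(-18))*√(-169 + (7 + 1)) = (-245 - 54)*√(-169 + 8) = -299*I*√161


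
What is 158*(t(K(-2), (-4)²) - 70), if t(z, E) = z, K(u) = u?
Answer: -11376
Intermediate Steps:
158*(t(K(-2), (-4)²) - 70) = 158*(-2 - 70) = 158*(-72) = -11376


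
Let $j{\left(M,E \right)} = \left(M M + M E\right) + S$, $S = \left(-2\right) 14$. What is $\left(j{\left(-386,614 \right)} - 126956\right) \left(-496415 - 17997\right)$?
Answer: $110594464704$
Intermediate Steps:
$S = -28$
$j{\left(M,E \right)} = -28 + M^{2} + E M$ ($j{\left(M,E \right)} = \left(M M + M E\right) - 28 = \left(M^{2} + E M\right) - 28 = -28 + M^{2} + E M$)
$\left(j{\left(-386,614 \right)} - 126956\right) \left(-496415 - 17997\right) = \left(\left(-28 + \left(-386\right)^{2} + 614 \left(-386\right)\right) - 126956\right) \left(-496415 - 17997\right) = \left(\left(-28 + 148996 - 237004\right) - 126956\right) \left(-514412\right) = \left(-88036 - 126956\right) \left(-514412\right) = \left(-214992\right) \left(-514412\right) = 110594464704$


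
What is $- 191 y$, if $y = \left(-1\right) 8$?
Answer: $1528$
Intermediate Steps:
$y = -8$
$- 191 y = \left(-191\right) \left(-8\right) = 1528$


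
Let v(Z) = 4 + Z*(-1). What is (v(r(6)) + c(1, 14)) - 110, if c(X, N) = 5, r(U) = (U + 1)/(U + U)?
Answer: -1219/12 ≈ -101.58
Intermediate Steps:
r(U) = (1 + U)/(2*U) (r(U) = (1 + U)/((2*U)) = (1 + U)*(1/(2*U)) = (1 + U)/(2*U))
v(Z) = 4 - Z
(v(r(6)) + c(1, 14)) - 110 = ((4 - (1 + 6)/(2*6)) + 5) - 110 = ((4 - 7/(2*6)) + 5) - 110 = ((4 - 1*7/12) + 5) - 110 = ((4 - 7/12) + 5) - 110 = (41/12 + 5) - 110 = 101/12 - 110 = -1219/12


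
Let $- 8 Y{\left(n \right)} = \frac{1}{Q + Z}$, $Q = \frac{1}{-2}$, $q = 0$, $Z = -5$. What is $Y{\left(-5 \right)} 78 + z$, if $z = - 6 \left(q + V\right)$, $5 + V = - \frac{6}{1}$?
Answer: $\frac{1491}{22} \approx 67.773$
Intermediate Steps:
$V = -11$ ($V = -5 - \frac{6}{1} = -5 - 6 = -11$)
$Q = - \frac{1}{2} \approx -0.5$
$z = 66$ ($z = - 6 \left(0 - 11\right) = \left(-6\right) \left(-11\right) = 66$)
$Y{\left(n \right)} = \frac{1}{44}$ ($Y{\left(n \right)} = - \frac{1}{8 \left(- \frac{1}{2} - 5\right)} = - \frac{1}{8 \left(- \frac{11}{2}\right)} = \left(- \frac{1}{8}\right) \left(- \frac{2}{11}\right) = \frac{1}{44}$)
$Y{\left(-5 \right)} 78 + z = \frac{1}{44} \cdot 78 + 66 = \frac{39}{22} + 66 = \frac{1491}{22}$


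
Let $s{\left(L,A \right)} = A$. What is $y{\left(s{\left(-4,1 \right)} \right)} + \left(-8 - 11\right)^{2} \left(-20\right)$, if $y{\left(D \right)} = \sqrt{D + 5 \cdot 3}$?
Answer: $-7216$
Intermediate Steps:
$y{\left(D \right)} = \sqrt{15 + D}$ ($y{\left(D \right)} = \sqrt{D + 15} = \sqrt{15 + D}$)
$y{\left(s{\left(-4,1 \right)} \right)} + \left(-8 - 11\right)^{2} \left(-20\right) = \sqrt{15 + 1} + \left(-8 - 11\right)^{2} \left(-20\right) = \sqrt{16} + \left(-19\right)^{2} \left(-20\right) = 4 + 361 \left(-20\right) = 4 - 7220 = -7216$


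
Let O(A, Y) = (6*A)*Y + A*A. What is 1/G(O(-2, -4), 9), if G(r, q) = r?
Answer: 1/52 ≈ 0.019231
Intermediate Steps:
O(A, Y) = A² + 6*A*Y (O(A, Y) = 6*A*Y + A² = A² + 6*A*Y)
1/G(O(-2, -4), 9) = 1/(-2*(-2 + 6*(-4))) = 1/(-2*(-2 - 24)) = 1/(-2*(-26)) = 1/52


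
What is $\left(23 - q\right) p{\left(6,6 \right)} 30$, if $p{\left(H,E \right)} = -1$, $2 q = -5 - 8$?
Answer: $-885$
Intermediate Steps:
$q = - \frac{13}{2}$ ($q = \frac{-5 - 8}{2} = \frac{1}{2} \left(-13\right) = - \frac{13}{2} \approx -6.5$)
$\left(23 - q\right) p{\left(6,6 \right)} 30 = \left(23 - - \frac{13}{2}\right) \left(-1\right) 30 = \left(23 + \frac{13}{2}\right) \left(-1\right) 30 = \frac{59}{2} \left(-1\right) 30 = \left(- \frac{59}{2}\right) 30 = -885$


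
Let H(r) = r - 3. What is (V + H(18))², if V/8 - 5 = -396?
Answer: 9690769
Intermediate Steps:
H(r) = -3 + r
V = -3128 (V = 40 + 8*(-396) = 40 - 3168 = -3128)
(V + H(18))² = (-3128 + (-3 + 18))² = (-3128 + 15)² = (-3113)² = 9690769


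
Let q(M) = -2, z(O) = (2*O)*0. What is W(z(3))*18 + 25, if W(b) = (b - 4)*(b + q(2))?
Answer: 169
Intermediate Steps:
z(O) = 0
W(b) = (-4 + b)*(-2 + b) (W(b) = (b - 4)*(b - 2) = (-4 + b)*(-2 + b))
W(z(3))*18 + 25 = (8 + 0² - 6*0)*18 + 25 = (8 + 0 + 0)*18 + 25 = 8*18 + 25 = 144 + 25 = 169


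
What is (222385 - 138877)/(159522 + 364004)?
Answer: 41754/261763 ≈ 0.15951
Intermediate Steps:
(222385 - 138877)/(159522 + 364004) = 83508/523526 = 83508*(1/523526) = 41754/261763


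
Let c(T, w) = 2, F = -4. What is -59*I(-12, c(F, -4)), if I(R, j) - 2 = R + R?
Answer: 1298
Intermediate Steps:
I(R, j) = 2 + 2*R (I(R, j) = 2 + (R + R) = 2 + 2*R)
-59*I(-12, c(F, -4)) = -59*(2 + 2*(-12)) = -59*(2 - 24) = -59*(-22) = 1298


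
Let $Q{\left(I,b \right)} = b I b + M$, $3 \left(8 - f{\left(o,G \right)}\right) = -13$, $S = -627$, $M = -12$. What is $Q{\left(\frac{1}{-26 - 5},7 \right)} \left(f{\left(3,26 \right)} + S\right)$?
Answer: $\frac{776324}{93} \approx 8347.6$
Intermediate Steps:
$f{\left(o,G \right)} = \frac{37}{3}$ ($f{\left(o,G \right)} = 8 - - \frac{13}{3} = 8 + \frac{13}{3} = \frac{37}{3}$)
$Q{\left(I,b \right)} = -12 + I b^{2}$ ($Q{\left(I,b \right)} = b I b - 12 = I b b - 12 = I b^{2} - 12 = -12 + I b^{2}$)
$Q{\left(\frac{1}{-26 - 5},7 \right)} \left(f{\left(3,26 \right)} + S\right) = \left(-12 + \frac{7^{2}}{-26 - 5}\right) \left(\frac{37}{3} - 627\right) = \left(-12 + \frac{1}{-31} \cdot 49\right) \left(- \frac{1844}{3}\right) = \left(-12 - \frac{49}{31}\right) \left(- \frac{1844}{3}\right) = \left(- \frac{421}{31}\right) \left(- \frac{1844}{3}\right) = \frac{776324}{93}$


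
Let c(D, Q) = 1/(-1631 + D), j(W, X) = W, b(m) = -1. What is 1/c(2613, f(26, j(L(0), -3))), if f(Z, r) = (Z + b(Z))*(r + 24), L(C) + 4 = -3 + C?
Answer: 982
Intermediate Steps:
L(C) = -7 + C (L(C) = -4 + (-3 + C) = -7 + C)
f(Z, r) = (-1 + Z)*(24 + r) (f(Z, r) = (Z - 1)*(r + 24) = (-1 + Z)*(24 + r))
1/c(2613, f(26, j(L(0), -3))) = 1/(1/(-1631 + 2613)) = 1/(1/982) = 982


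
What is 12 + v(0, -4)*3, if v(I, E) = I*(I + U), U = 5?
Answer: 12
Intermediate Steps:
v(I, E) = I*(5 + I) (v(I, E) = I*(I + 5) = I*(5 + I))
12 + v(0, -4)*3 = 12 + (0*(5 + 0))*3 = 12 + (0*5)*3 = 12 + 0*3 = 12 + 0 = 12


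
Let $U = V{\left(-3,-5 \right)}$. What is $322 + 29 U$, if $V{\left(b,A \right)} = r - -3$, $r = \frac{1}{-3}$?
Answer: $\frac{1198}{3} \approx 399.33$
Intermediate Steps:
$r = - \frac{1}{3} \approx -0.33333$
$V{\left(b,A \right)} = \frac{8}{3}$ ($V{\left(b,A \right)} = - \frac{1}{3} - -3 = - \frac{1}{3} + 3 = \frac{8}{3}$)
$U = \frac{8}{3} \approx 2.6667$
$322 + 29 U = 322 + 29 \cdot \frac{8}{3} = 322 + \frac{232}{3} = \frac{1198}{3}$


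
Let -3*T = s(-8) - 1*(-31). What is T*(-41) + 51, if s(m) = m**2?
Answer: 4048/3 ≈ 1349.3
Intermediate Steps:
T = -95/3 (T = -((-8)**2 - 1*(-31))/3 = -(64 + 31)/3 = -1/3*95 = -95/3 ≈ -31.667)
T*(-41) + 51 = -95/3*(-41) + 51 = 3895/3 + 51 = 4048/3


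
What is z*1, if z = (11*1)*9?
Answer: 99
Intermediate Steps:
z = 99 (z = 11*9 = 99)
z*1 = 99*1 = 99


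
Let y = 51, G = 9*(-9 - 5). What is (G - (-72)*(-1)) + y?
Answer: -147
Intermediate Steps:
G = -126 (G = 9*(-14) = -126)
(G - (-72)*(-1)) + y = (-126 - (-72)*(-1)) + 51 = (-126 - 8*9) + 51 = (-126 - 72) + 51 = -198 + 51 = -147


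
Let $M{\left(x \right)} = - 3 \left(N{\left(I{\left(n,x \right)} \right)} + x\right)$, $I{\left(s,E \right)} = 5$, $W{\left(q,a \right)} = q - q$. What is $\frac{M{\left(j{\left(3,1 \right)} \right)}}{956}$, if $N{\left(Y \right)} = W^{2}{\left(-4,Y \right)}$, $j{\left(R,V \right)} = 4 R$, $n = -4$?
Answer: $- \frac{9}{239} \approx -0.037657$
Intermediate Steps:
$W{\left(q,a \right)} = 0$
$N{\left(Y \right)} = 0$ ($N{\left(Y \right)} = 0^{2} = 0$)
$M{\left(x \right)} = - 3 x$ ($M{\left(x \right)} = - 3 \left(0 + x\right) = - 3 x$)
$\frac{M{\left(j{\left(3,1 \right)} \right)}}{956} = \frac{\left(-3\right) 4 \cdot 3}{956} = \left(-3\right) 12 \cdot \frac{1}{956} = \left(-36\right) \frac{1}{956} = - \frac{9}{239}$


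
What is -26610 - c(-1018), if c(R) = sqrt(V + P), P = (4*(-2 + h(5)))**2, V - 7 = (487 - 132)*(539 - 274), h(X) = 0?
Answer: -26610 - sqrt(94146) ≈ -26917.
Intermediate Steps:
V = 94082 (V = 7 + (487 - 132)*(539 - 274) = 7 + 355*265 = 7 + 94075 = 94082)
P = 64 (P = (4*(-2 + 0))**2 = (4*(-2))**2 = (-8)**2 = 64)
c(R) = sqrt(94146) (c(R) = sqrt(94082 + 64) = sqrt(94146))
-26610 - c(-1018) = -26610 - sqrt(94146)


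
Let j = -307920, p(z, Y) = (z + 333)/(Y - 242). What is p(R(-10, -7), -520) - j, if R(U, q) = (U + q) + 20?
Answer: 39105784/127 ≈ 3.0792e+5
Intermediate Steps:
R(U, q) = 20 + U + q
p(z, Y) = (333 + z)/(-242 + Y)
p(R(-10, -7), -520) - j = (333 + (20 - 10 - 7))/(-242 - 520) - 1*(-307920) = (333 + 3)/(-762) + 307920 = -1/762*336 + 307920 = -56/127 + 307920 = 39105784/127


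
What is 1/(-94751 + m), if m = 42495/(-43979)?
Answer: -43979/4167096724 ≈ -1.0554e-5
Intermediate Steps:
m = -42495/43979 (m = 42495*(-1/43979) = -42495/43979 ≈ -0.96626)
1/(-94751 + m) = 1/(-94751 - 42495/43979) = 1/(-4167096724/43979) = -43979/4167096724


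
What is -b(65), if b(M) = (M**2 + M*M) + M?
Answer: -8515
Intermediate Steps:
b(M) = M + 2*M**2 (b(M) = (M**2 + M**2) + M = 2*M**2 + M = M + 2*M**2)
-b(65) = -65*(1 + 2*65) = -65*(1 + 130) = -65*131 = -1*8515 = -8515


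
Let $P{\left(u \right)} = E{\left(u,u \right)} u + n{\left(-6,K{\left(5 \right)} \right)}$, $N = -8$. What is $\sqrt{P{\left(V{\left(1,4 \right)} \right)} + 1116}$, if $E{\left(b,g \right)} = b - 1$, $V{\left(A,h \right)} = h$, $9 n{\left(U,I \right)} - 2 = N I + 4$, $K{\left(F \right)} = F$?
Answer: $\frac{\sqrt{10118}}{3} \approx 33.529$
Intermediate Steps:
$n{\left(U,I \right)} = \frac{2}{3} - \frac{8 I}{9}$ ($n{\left(U,I \right)} = \frac{2}{9} + \frac{- 8 I + 4}{9} = \frac{2}{9} + \frac{4 - 8 I}{9} = \frac{2}{9} - \left(- \frac{4}{9} + \frac{8 I}{9}\right) = \frac{2}{3} - \frac{8 I}{9}$)
$E{\left(b,g \right)} = -1 + b$
$P{\left(u \right)} = - \frac{34}{9} + u \left(-1 + u\right)$ ($P{\left(u \right)} = \left(-1 + u\right) u + \left(\frac{2}{3} - \frac{40}{9}\right) = u \left(-1 + u\right) + \left(\frac{2}{3} - \frac{40}{9}\right) = u \left(-1 + u\right) - \frac{34}{9} = - \frac{34}{9} + u \left(-1 + u\right)$)
$\sqrt{P{\left(V{\left(1,4 \right)} \right)} + 1116} = \sqrt{\left(- \frac{34}{9} + 4^{2} - 4\right) + 1116} = \sqrt{\left(- \frac{34}{9} + 16 - 4\right) + 1116} = \sqrt{\frac{74}{9} + 1116} = \sqrt{\frac{10118}{9}} = \frac{\sqrt{10118}}{3}$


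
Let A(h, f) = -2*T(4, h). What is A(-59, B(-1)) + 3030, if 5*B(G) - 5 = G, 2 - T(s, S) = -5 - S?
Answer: 3134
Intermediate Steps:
T(s, S) = 7 + S (T(s, S) = 2 - (-5 - S) = 2 + (5 + S) = 7 + S)
B(G) = 1 + G/5
A(h, f) = -14 - 2*h (A(h, f) = -2*(7 + h) = -14 - 2*h)
A(-59, B(-1)) + 3030 = (-14 - 2*(-59)) + 3030 = (-14 + 118) + 3030 = 104 + 3030 = 3134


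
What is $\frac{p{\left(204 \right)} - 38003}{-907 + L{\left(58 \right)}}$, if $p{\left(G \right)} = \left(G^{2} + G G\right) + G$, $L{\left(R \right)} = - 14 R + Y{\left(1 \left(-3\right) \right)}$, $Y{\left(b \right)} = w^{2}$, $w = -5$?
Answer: $- \frac{45433}{1694} \approx -26.82$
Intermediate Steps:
$Y{\left(b \right)} = 25$ ($Y{\left(b \right)} = \left(-5\right)^{2} = 25$)
$L{\left(R \right)} = 25 - 14 R$ ($L{\left(R \right)} = - 14 R + 25 = 25 - 14 R$)
$p{\left(G \right)} = G + 2 G^{2}$ ($p{\left(G \right)} = \left(G^{2} + G^{2}\right) + G = 2 G^{2} + G = G + 2 G^{2}$)
$\frac{p{\left(204 \right)} - 38003}{-907 + L{\left(58 \right)}} = \frac{204 \left(1 + 2 \cdot 204\right) - 38003}{-907 + \left(25 - 812\right)} = \frac{204 \left(1 + 408\right) - 38003}{-907 + \left(25 - 812\right)} = \frac{204 \cdot 409 - 38003}{-907 - 787} = \frac{83436 - 38003}{-1694} = 45433 \left(- \frac{1}{1694}\right) = - \frac{45433}{1694}$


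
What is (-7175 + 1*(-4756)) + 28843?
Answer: 16912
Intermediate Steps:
(-7175 + 1*(-4756)) + 28843 = (-7175 - 4756) + 28843 = -11931 + 28843 = 16912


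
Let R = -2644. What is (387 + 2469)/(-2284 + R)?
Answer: -51/88 ≈ -0.57955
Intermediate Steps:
(387 + 2469)/(-2284 + R) = (387 + 2469)/(-2284 - 2644) = 2856/(-4928) = 2856*(-1/4928) = -51/88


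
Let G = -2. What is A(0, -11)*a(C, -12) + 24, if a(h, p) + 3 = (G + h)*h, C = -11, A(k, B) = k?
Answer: 24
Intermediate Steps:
a(h, p) = -3 + h*(-2 + h) (a(h, p) = -3 + (-2 + h)*h = -3 + h*(-2 + h))
A(0, -11)*a(C, -12) + 24 = 0*(-3 + (-11)² - 2*(-11)) + 24 = 0*(-3 + 121 + 22) + 24 = 0*140 + 24 = 0 + 24 = 24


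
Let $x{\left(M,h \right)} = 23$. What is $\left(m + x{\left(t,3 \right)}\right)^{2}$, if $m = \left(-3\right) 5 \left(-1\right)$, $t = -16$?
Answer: $1444$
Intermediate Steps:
$m = 15$ ($m = \left(-15\right) \left(-1\right) = 15$)
$\left(m + x{\left(t,3 \right)}\right)^{2} = \left(15 + 23\right)^{2} = 38^{2} = 1444$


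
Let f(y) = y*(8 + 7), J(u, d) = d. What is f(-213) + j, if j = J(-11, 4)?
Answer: -3191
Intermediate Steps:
j = 4
f(y) = 15*y (f(y) = y*15 = 15*y)
f(-213) + j = 15*(-213) + 4 = -3195 + 4 = -3191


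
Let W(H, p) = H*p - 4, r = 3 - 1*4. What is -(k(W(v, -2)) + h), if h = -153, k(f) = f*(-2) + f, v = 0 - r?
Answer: 147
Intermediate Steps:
r = -1 (r = 3 - 4 = -1)
v = 1 (v = 0 - 1*(-1) = 0 + 1 = 1)
W(H, p) = -4 + H*p
k(f) = -f (k(f) = -2*f + f = -f)
-(k(W(v, -2)) + h) = -(-(-4 + 1*(-2)) - 153) = -(-(-4 - 2) - 153) = -(-1*(-6) - 153) = -(6 - 153) = -1*(-147) = 147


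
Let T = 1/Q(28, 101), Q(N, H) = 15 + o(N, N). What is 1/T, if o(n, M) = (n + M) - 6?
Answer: 65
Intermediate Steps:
o(n, M) = -6 + M + n (o(n, M) = (M + n) - 6 = -6 + M + n)
Q(N, H) = 9 + 2*N (Q(N, H) = 15 + (-6 + N + N) = 15 + (-6 + 2*N) = 9 + 2*N)
T = 1/65 (T = 1/(9 + 2*28) = 1/(9 + 56) = 1/65 ≈ 0.015385)
1/T = 1/(1/65) = 65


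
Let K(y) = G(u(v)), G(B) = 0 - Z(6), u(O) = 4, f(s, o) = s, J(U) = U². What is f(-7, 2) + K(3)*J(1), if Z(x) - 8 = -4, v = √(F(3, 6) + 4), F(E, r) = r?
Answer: -11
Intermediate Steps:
v = √10 (v = √(6 + 4) = √10 ≈ 3.1623)
Z(x) = 4 (Z(x) = 8 - 4 = 4)
G(B) = -4 (G(B) = 0 - 1*4 = 0 - 4 = -4)
K(y) = -4
f(-7, 2) + K(3)*J(1) = -7 - 4*1² = -7 - 4*1 = -7 - 4 = -11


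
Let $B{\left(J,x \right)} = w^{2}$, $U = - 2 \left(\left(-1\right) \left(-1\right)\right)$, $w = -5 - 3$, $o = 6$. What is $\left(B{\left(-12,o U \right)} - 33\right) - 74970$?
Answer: $-74939$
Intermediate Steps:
$w = -8$ ($w = -5 - 3 = -8$)
$U = -2$ ($U = \left(-2\right) 1 = -2$)
$B{\left(J,x \right)} = 64$ ($B{\left(J,x \right)} = \left(-8\right)^{2} = 64$)
$\left(B{\left(-12,o U \right)} - 33\right) - 74970 = \left(64 - 33\right) - 74970 = 31 - 74970 = -74939$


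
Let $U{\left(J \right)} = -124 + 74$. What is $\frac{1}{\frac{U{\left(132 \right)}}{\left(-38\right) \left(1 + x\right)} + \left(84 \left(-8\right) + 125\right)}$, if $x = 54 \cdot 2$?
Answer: $- \frac{2071}{1132812} \approx -0.0018282$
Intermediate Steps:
$x = 108$
$U{\left(J \right)} = -50$
$\frac{1}{\frac{U{\left(132 \right)}}{\left(-38\right) \left(1 + x\right)} + \left(84 \left(-8\right) + 125\right)} = \frac{1}{- \frac{50}{\left(-38\right) \left(1 + 108\right)} + \left(84 \left(-8\right) + 125\right)} = \frac{1}{- \frac{50}{\left(-38\right) 109} + \left(-672 + 125\right)} = \frac{1}{- \frac{50}{-4142} - 547} = \frac{1}{\left(-50\right) \left(- \frac{1}{4142}\right) - 547} = \frac{1}{\frac{25}{2071} - 547} = \frac{1}{- \frac{1132812}{2071}} = - \frac{2071}{1132812}$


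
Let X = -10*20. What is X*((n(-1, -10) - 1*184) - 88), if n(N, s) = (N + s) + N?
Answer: 56800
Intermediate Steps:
X = -200
n(N, s) = s + 2*N
X*((n(-1, -10) - 1*184) - 88) = -200*(((-10 + 2*(-1)) - 1*184) - 88) = -200*(((-10 - 2) - 184) - 88) = -200*((-12 - 184) - 88) = -200*(-196 - 88) = -200*(-284) = 56800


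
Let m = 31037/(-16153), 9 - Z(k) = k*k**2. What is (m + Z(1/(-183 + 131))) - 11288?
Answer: -25621691544039/2271241024 ≈ -11281.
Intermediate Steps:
Z(k) = 9 - k**3 (Z(k) = 9 - k*k**2 = 9 - k**3)
m = -31037/16153 (m = 31037*(-1/16153) = -31037/16153 ≈ -1.9214)
(m + Z(1/(-183 + 131))) - 11288 = (-31037/16153 + (9 - (1/(-183 + 131))**3)) - 11288 = (-31037/16153 + (9 - (1/(-52))**3)) - 11288 = (-31037/16153 + (9 - (-1/52)**3)) - 11288 = (-31037/16153 + (9 - 1*(-1/140608))) - 11288 = (-31037/16153 + (9 + 1/140608)) - 11288 = (-31037/16153 + 1265473/140608) - 11288 = 16077134873/2271241024 - 11288 = -25621691544039/2271241024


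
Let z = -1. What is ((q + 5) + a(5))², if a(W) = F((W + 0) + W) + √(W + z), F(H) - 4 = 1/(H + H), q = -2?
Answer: 32761/400 ≈ 81.902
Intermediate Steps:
F(H) = 4 + 1/(2*H) (F(H) = 4 + 1/(H + H) = 4 + 1/(2*H))
a(W) = 4 + √(-1 + W) + 1/(4*W) (a(W) = (4 + 1/(2*((W + 0) + W))) + √(W - 1) = (4 + 1/(2*(W + W))) + √(-1 + W) = (4 + 1/(2*((2*W)))) + √(-1 + W) = (4 + (1/(2*W))/2) + √(-1 + W) = (4 + 1/(4*W)) + √(-1 + W) = 4 + √(-1 + W) + 1/(4*W))
((q + 5) + a(5))² = ((-2 + 5) + (4 + √(-1 + 5) + (¼)/5))² = (3 + (4 + √4 + (¼)*(⅕)))² = (3 + (4 + 2 + 1/20))² = (3 + 121/20)² = (181/20)² = 32761/400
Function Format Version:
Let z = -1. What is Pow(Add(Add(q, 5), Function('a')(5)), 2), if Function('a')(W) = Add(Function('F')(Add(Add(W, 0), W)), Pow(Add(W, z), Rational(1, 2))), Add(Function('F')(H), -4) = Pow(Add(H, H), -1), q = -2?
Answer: Rational(32761, 400) ≈ 81.902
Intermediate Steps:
Function('F')(H) = Add(4, Mul(Rational(1, 2), Pow(H, -1))) (Function('F')(H) = Add(4, Pow(Add(H, H), -1)) = Add(4, Pow(Mul(2, H), -1)) = Add(4, Mul(Rational(1, 2), Pow(H, -1))))
Function('a')(W) = Add(4, Pow(Add(-1, W), Rational(1, 2)), Mul(Rational(1, 4), Pow(W, -1))) (Function('a')(W) = Add(Add(4, Mul(Rational(1, 2), Pow(Add(Add(W, 0), W), -1))), Pow(Add(W, -1), Rational(1, 2))) = Add(Add(4, Mul(Rational(1, 2), Pow(Add(W, W), -1))), Pow(Add(-1, W), Rational(1, 2))) = Add(Add(4, Mul(Rational(1, 2), Pow(Mul(2, W), -1))), Pow(Add(-1, W), Rational(1, 2))) = Add(Add(4, Mul(Rational(1, 2), Mul(Rational(1, 2), Pow(W, -1)))), Pow(Add(-1, W), Rational(1, 2))) = Add(Add(4, Mul(Rational(1, 4), Pow(W, -1))), Pow(Add(-1, W), Rational(1, 2))) = Add(4, Pow(Add(-1, W), Rational(1, 2)), Mul(Rational(1, 4), Pow(W, -1))))
Pow(Add(Add(q, 5), Function('a')(5)), 2) = Pow(Add(Add(-2, 5), Add(4, Pow(Add(-1, 5), Rational(1, 2)), Mul(Rational(1, 4), Pow(5, -1)))), 2) = Pow(Add(3, Add(4, Pow(4, Rational(1, 2)), Mul(Rational(1, 4), Rational(1, 5)))), 2) = Pow(Add(3, Add(4, 2, Rational(1, 20))), 2) = Pow(Add(3, Rational(121, 20)), 2) = Pow(Rational(181, 20), 2) = Rational(32761, 400)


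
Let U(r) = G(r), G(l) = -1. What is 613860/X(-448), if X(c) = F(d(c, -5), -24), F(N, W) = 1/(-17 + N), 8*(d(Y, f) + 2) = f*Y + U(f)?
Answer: 320281455/2 ≈ 1.6014e+8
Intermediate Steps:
U(r) = -1
d(Y, f) = -17/8 + Y*f/8 (d(Y, f) = -2 + (f*Y - 1)/8 = -2 + (Y*f - 1)/8 = -2 + (-1 + Y*f)/8 = -2 + (-⅛ + Y*f/8) = -17/8 + Y*f/8)
X(c) = 1/(-153/8 - 5*c/8) (X(c) = 1/(-17 + (-17/8 + (⅛)*c*(-5))) = 1/(-17 + (-17/8 - 5*c/8)) = 1/(-153/8 - 5*c/8))
613860/X(-448) = 613860/((8/(-153 - 5*(-448)))) = 613860/((8/(-153 + 2240))) = 613860/((8/2087)) = 613860/((8*(1/2087))) = 613860/(8/2087) = 613860*(2087/8) = 320281455/2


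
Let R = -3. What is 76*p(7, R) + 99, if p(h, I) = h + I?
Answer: 403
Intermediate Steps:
p(h, I) = I + h
76*p(7, R) + 99 = 76*(-3 + 7) + 99 = 76*4 + 99 = 304 + 99 = 403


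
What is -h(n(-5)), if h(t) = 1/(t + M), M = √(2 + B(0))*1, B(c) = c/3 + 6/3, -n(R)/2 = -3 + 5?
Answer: ½ ≈ 0.50000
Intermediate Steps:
n(R) = -4 (n(R) = -2*(-3 + 5) = -2*2 = -4)
B(c) = 2 + c/3 (B(c) = c*(⅓) + 6*(⅓) = c/3 + 2 = 2 + c/3)
M = 2 (M = √(2 + (2 + (⅓)*0))*1 = √(2 + (2 + 0))*1 = √(2 + 2)*1 = √4*1 = 2*1 = 2)
h(t) = 1/(2 + t) (h(t) = 1/(t + 2) = 1/(2 + t))
-h(n(-5)) = -1/(2 - 4) = -1/(-2) = -1*(-½) = ½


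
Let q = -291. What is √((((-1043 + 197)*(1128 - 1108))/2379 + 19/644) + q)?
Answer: I*√19435464811945/255346 ≈ 17.265*I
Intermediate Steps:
√((((-1043 + 197)*(1128 - 1108))/2379 + 19/644) + q) = √((((-1043 + 197)*(1128 - 1108))/2379 + 19/644) - 291) = √((-846*20*(1/2379) + 19*(1/644)) - 291) = √((-16920*1/2379 + 19/644) - 291) = √((-5640/793 + 19/644) - 291) = √(-3617093/510692 - 291) = √(-152228465/510692) = I*√19435464811945/255346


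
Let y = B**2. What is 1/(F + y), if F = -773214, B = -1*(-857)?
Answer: -1/38765 ≈ -2.5796e-5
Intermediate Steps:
B = 857
y = 734449 (y = 857**2 = 734449)
1/(F + y) = 1/(-773214 + 734449) = 1/(-38765) = -1/38765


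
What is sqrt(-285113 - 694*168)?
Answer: I*sqrt(401705) ≈ 633.8*I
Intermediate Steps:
sqrt(-285113 - 694*168) = sqrt(-285113 - 116592) = sqrt(-401705) = I*sqrt(401705)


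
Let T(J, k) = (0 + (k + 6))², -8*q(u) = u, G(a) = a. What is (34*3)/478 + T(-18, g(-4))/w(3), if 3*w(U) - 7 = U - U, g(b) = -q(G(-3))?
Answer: 1474773/107072 ≈ 13.774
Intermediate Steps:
q(u) = -u/8
g(b) = -3/8 (g(b) = -(-1)*(-3)/8 = -1*3/8 = -3/8)
T(J, k) = (6 + k)² (T(J, k) = (0 + (6 + k))² = (6 + k)²)
w(U) = 7/3 (w(U) = 7/3 + (U - U)/3 = 7/3 + (⅓)*0 = 7/3 + 0 = 7/3)
(34*3)/478 + T(-18, g(-4))/w(3) = (34*3)/478 + (6 - 3/8)²/(7/3) = 102*(1/478) + (45/8)²*(3/7) = 51/239 + (2025/64)*(3/7) = 51/239 + 6075/448 = 1474773/107072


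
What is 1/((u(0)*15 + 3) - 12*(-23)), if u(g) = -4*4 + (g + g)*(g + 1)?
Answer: 1/39 ≈ 0.025641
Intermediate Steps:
u(g) = -16 + 2*g*(1 + g) (u(g) = -16 + (2*g)*(1 + g) = -16 + 2*g*(1 + g))
1/((u(0)*15 + 3) - 12*(-23)) = 1/(((-16 + 2*0 + 2*0²)*15 + 3) - 12*(-23)) = 1/(((-16 + 0 + 2*0)*15 + 3) + 276) = 1/(((-16 + 0 + 0)*15 + 3) + 276) = 1/((-16*15 + 3) + 276) = 1/((-240 + 3) + 276) = 1/(-237 + 276) = 1/39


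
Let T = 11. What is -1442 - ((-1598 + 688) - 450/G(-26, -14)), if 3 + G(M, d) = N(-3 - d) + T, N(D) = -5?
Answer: -382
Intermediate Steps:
G(M, d) = 3 (G(M, d) = -3 + (-5 + 11) = -3 + 6 = 3)
-1442 - ((-1598 + 688) - 450/G(-26, -14)) = -1442 - ((-1598 + 688) - 450/3) = -1442 - (-910 - 450*1/3) = -1442 - (-910 - 150) = -1442 - 1*(-1060) = -1442 + 1060 = -382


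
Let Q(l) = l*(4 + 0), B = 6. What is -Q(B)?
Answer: -24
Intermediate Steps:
Q(l) = 4*l (Q(l) = l*4 = 4*l)
-Q(B) = -4*6 = -1*24 = -24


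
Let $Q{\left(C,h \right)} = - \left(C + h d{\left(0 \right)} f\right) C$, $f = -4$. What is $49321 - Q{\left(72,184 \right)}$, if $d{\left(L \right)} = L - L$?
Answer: $54505$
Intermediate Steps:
$d{\left(L \right)} = 0$
$Q{\left(C,h \right)} = - C^{2}$ ($Q{\left(C,h \right)} = - \left(C + h 0 \left(-4\right)\right) C = - \left(C + 0 \left(-4\right)\right) C = - \left(C + 0\right) C = - C C = - C^{2}$)
$49321 - Q{\left(72,184 \right)} = 49321 - - 72^{2} = 49321 - \left(-1\right) 5184 = 49321 - -5184 = 49321 + 5184 = 54505$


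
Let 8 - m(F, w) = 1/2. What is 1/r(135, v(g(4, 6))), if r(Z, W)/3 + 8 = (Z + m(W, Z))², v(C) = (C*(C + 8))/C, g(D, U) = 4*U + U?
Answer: 4/243579 ≈ 1.6422e-5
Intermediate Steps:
g(D, U) = 5*U
m(F, w) = 15/2 (m(F, w) = 8 - 1/2 = 8 - 1*½ = 8 - ½ = 15/2)
v(C) = 8 + C (v(C) = (C*(8 + C))/C = 8 + C)
r(Z, W) = -24 + 3*(15/2 + Z)² (r(Z, W) = -24 + 3*(Z + 15/2)² = -24 + 3*(15/2 + Z)²)
1/r(135, v(g(4, 6))) = 1/(-24 + 3*(15 + 2*135)²/4) = 1/(-24 + 3*(15 + 270)²/4) = 1/(-24 + (¾)*285²) = 1/(-24 + (¾)*81225) = 1/(-24 + 243675/4) = 1/(243579/4) = 4/243579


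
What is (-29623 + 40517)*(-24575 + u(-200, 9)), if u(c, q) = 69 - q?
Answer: -267066410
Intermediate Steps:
(-29623 + 40517)*(-24575 + u(-200, 9)) = (-29623 + 40517)*(-24575 + (69 - 1*9)) = 10894*(-24575 + (69 - 9)) = 10894*(-24575 + 60) = 10894*(-24515) = -267066410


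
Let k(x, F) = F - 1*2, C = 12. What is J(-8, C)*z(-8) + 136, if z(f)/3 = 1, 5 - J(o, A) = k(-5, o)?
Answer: 181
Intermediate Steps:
k(x, F) = -2 + F (k(x, F) = F - 2 = -2 + F)
J(o, A) = 7 - o (J(o, A) = 5 - (-2 + o) = 5 + (2 - o) = 7 - o)
z(f) = 3 (z(f) = 3*1 = 3)
J(-8, C)*z(-8) + 136 = (7 - 1*(-8))*3 + 136 = (7 + 8)*3 + 136 = 15*3 + 136 = 45 + 136 = 181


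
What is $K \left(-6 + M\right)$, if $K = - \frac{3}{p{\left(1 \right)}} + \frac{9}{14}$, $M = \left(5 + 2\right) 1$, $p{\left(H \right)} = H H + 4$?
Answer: $\frac{3}{70} \approx 0.042857$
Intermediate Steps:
$p{\left(H \right)} = 4 + H^{2}$ ($p{\left(H \right)} = H^{2} + 4 = 4 + H^{2}$)
$M = 7$ ($M = 7 \cdot 1 = 7$)
$K = \frac{3}{70}$ ($K = - \frac{3}{4 + 1^{2}} + \frac{9}{14} = - \frac{3}{4 + 1} + 9 \cdot \frac{1}{14} = - \frac{3}{5} + \frac{9}{14} = \frac{3}{70} \approx 0.042857$)
$K \left(-6 + M\right) = \frac{3 \left(-6 + 7\right)}{70} = \frac{3}{70} \cdot 1 = \frac{3}{70}$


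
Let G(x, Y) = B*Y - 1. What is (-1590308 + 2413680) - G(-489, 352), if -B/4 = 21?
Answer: 852941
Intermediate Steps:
B = -84 (B = -4*21 = -84)
G(x, Y) = -1 - 84*Y (G(x, Y) = -84*Y - 1 = -1 - 84*Y)
(-1590308 + 2413680) - G(-489, 352) = (-1590308 + 2413680) - (-1 - 84*352) = 823372 - (-1 - 29568) = 823372 - 1*(-29569) = 823372 + 29569 = 852941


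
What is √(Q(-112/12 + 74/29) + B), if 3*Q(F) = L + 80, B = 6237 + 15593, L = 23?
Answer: √196779/3 ≈ 147.87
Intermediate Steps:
B = 21830
Q(F) = 103/3 (Q(F) = (23 + 80)/3 = (⅓)*103 = 103/3)
√(Q(-112/12 + 74/29) + B) = √(103/3 + 21830) = √(65593/3) = √196779/3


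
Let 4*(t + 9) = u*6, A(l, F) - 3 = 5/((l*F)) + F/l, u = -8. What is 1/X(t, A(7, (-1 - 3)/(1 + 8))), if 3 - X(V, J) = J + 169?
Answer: -252/42167 ≈ -0.0059762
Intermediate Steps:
A(l, F) = 3 + F/l + 5/(F*l) (A(l, F) = 3 + (5/((l*F)) + F/l) = 3 + (5/((F*l)) + F/l) = 3 + (5*(1/(F*l)) + F/l) = 3 + (5/(F*l) + F/l) = 3 + (F/l + 5/(F*l)) = 3 + F/l + 5/(F*l))
t = -21 (t = -9 + (-8*6)/4 = -9 + (¼)*(-48) = -9 - 12 = -21)
X(V, J) = -166 - J (X(V, J) = 3 - (J + 169) = 3 - (169 + J) = 3 + (-169 - J) = -166 - J)
1/X(t, A(7, (-1 - 3)/(1 + 8))) = 1/(-166 - (3 + ((-1 - 3)/(1 + 8))/7 + 5/(((-1 - 3)/(1 + 8))*7))) = 1/(-166 - (3 - 4/9*(⅐) + 5*(⅐)/(-4/9))) = 1/(-166 - (3 - 4*⅑*(⅐) + 5*(⅐)/(-4*⅑))) = 1/(-166 - (3 - 4/9*⅐ + 5*(⅐)/(-4/9))) = 1/(-166 - (3 - 4/63 + 5*(-9/4)*(⅐))) = 1/(-166 - (3 - 4/63 - 45/28)) = 1/(-166 - 1*335/252) = 1/(-166 - 335/252) = 1/(-42167/252) = -252/42167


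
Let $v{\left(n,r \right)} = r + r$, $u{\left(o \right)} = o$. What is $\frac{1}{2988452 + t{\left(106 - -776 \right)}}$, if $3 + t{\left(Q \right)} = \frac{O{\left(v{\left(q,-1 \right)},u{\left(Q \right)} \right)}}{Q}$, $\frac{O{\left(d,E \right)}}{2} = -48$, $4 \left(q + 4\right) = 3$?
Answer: $\frac{147}{439301987} \approx 3.3462 \cdot 10^{-7}$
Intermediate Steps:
$q = - \frac{13}{4}$ ($q = -4 + \frac{1}{4} \cdot 3 = -4 + \frac{3}{4} = - \frac{13}{4} \approx -3.25$)
$v{\left(n,r \right)} = 2 r$
$O{\left(d,E \right)} = -96$ ($O{\left(d,E \right)} = 2 \left(-48\right) = -96$)
$t{\left(Q \right)} = -3 - \frac{96}{Q}$
$\frac{1}{2988452 + t{\left(106 - -776 \right)}} = \frac{1}{2988452 - \left(3 + \frac{96}{106 - -776}\right)} = \frac{1}{2988452 - \left(3 + \frac{96}{106 + 776}\right)} = \frac{1}{2988452 - \left(3 + \frac{96}{882}\right)} = \frac{1}{2988452 - \frac{457}{147}} = \frac{1}{\frac{439301987}{147}} = \frac{147}{439301987}$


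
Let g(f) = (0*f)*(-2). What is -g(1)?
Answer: 0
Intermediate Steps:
g(f) = 0 (g(f) = 0*(-2) = 0)
-g(1) = -1*0 = 0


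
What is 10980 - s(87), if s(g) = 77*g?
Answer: 4281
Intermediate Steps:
10980 - s(87) = 10980 - 77*87 = 10980 - 1*6699 = 10980 - 6699 = 4281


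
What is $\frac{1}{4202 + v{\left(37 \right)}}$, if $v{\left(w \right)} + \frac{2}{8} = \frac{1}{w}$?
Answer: $\frac{148}{621863} \approx 0.00023799$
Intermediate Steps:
$v{\left(w \right)} = - \frac{1}{4} + \frac{1}{w}$
$\frac{1}{4202 + v{\left(37 \right)}} = \frac{1}{4202 + \frac{4 - 37}{4 \cdot 37}} = \frac{1}{4202 + \frac{1}{4} \cdot \frac{1}{37} \left(4 - 37\right)} = \frac{1}{4202 + \frac{1}{4} \cdot \frac{1}{37} \left(-33\right)} = \frac{1}{4202 - \frac{33}{148}} = \frac{1}{\frac{621863}{148}} = \frac{148}{621863}$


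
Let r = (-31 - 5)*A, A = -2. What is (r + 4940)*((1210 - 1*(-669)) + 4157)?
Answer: 30252432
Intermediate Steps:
r = 72 (r = (-31 - 5)*(-2) = -36*(-2) = 72)
(r + 4940)*((1210 - 1*(-669)) + 4157) = (72 + 4940)*((1210 - 1*(-669)) + 4157) = 5012*((1210 + 669) + 4157) = 5012*(1879 + 4157) = 5012*6036 = 30252432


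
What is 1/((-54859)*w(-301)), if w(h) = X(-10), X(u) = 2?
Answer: -1/109718 ≈ -9.1143e-6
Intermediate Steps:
w(h) = 2
1/((-54859)*w(-301)) = 1/(-54859*2) = -1/54859*½ = -1/109718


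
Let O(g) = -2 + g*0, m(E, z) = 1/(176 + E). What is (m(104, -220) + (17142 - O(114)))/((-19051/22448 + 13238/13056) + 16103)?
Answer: 5495637896208/5161989434035 ≈ 1.0646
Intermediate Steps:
O(g) = -2 (O(g) = -2 + 0 = -2)
(m(104, -220) + (17142 - O(114)))/((-19051/22448 + 13238/13056) + 16103) = (1/(176 + 104) + (17142 - 1*(-2)))/((-19051/22448 + 13238/13056) + 16103) = (1/280 + (17142 + 2))/((-19051*1/22448 + 13238*(1/13056)) + 16103) = (1/280 + 17144)/((-19051/22448 + 6619/6528) + 16103) = 4800321/(280*(1513649/9158784 + 16103)) = 4800321/(280*(147485412401/9158784)) = (4800321/280)*(9158784/147485412401) = 5495637896208/5161989434035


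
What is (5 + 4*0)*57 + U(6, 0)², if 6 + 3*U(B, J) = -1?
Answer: 2614/9 ≈ 290.44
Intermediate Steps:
U(B, J) = -7/3 (U(B, J) = -2 + (⅓)*(-1) = -2 - ⅓ = -7/3)
(5 + 4*0)*57 + U(6, 0)² = (5 + 4*0)*57 + (-7/3)² = (5 + 0)*57 + 49/9 = 5*57 + 49/9 = 285 + 49/9 = 2614/9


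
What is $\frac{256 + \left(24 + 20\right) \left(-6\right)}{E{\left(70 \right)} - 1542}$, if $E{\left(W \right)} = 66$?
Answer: $\frac{2}{369} \approx 0.0054201$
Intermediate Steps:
$\frac{256 + \left(24 + 20\right) \left(-6\right)}{E{\left(70 \right)} - 1542} = \frac{256 + \left(24 + 20\right) \left(-6\right)}{66 - 1542} = \frac{256 + 44 \left(-6\right)}{-1476} = \left(256 - 264\right) \left(- \frac{1}{1476}\right) = \left(-8\right) \left(- \frac{1}{1476}\right) = \frac{2}{369}$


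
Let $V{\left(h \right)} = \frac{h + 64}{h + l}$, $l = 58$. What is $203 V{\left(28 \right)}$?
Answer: $\frac{9338}{43} \approx 217.16$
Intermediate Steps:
$V{\left(h \right)} = \frac{64 + h}{58 + h}$ ($V{\left(h \right)} = \frac{h + 64}{h + 58} = \frac{64 + h}{58 + h}$)
$203 V{\left(28 \right)} = 203 \frac{64 + 28}{58 + 28} = 203 \cdot \frac{1}{86} \cdot 92 = 203 \cdot \frac{46}{43} = \frac{9338}{43}$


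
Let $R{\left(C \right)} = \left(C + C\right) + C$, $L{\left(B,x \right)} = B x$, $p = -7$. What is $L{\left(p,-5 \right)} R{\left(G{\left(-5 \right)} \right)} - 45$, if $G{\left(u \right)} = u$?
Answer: $-570$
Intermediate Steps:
$R{\left(C \right)} = 3 C$ ($R{\left(C \right)} = 2 C + C = 3 C$)
$L{\left(p,-5 \right)} R{\left(G{\left(-5 \right)} \right)} - 45 = \left(-7\right) \left(-5\right) 3 \left(-5\right) - 45 = 35 \left(-15\right) - 45 = -525 - 45 = -570$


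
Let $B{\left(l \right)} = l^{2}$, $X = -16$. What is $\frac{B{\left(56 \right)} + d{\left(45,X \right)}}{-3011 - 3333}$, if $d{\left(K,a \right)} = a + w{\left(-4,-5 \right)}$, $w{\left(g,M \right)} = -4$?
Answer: $- \frac{779}{1586} \approx -0.49117$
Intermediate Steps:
$d{\left(K,a \right)} = -4 + a$ ($d{\left(K,a \right)} = a - 4 = -4 + a$)
$\frac{B{\left(56 \right)} + d{\left(45,X \right)}}{-3011 - 3333} = \frac{56^{2} - 20}{-3011 - 3333} = \frac{3136 - 20}{-6344} = 3116 \left(- \frac{1}{6344}\right) = - \frac{779}{1586}$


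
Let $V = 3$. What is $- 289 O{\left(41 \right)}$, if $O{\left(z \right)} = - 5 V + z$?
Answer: $-7514$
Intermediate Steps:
$O{\left(z \right)} = -15 + z$ ($O{\left(z \right)} = \left(-5\right) 3 + z = -15 + z$)
$- 289 O{\left(41 \right)} = - 289 \left(-15 + 41\right) = \left(-289\right) 26 = -7514$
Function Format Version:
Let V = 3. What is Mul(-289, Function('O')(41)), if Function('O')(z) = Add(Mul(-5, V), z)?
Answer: -7514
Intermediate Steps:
Function('O')(z) = Add(-15, z) (Function('O')(z) = Add(Mul(-5, 3), z) = Add(-15, z))
Mul(-289, Function('O')(41)) = Mul(-289, Add(-15, 41)) = Mul(-289, 26) = -7514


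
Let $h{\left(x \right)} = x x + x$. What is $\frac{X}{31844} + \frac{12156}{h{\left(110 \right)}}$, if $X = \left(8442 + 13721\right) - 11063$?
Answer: $\frac{21776111}{16200635} \approx 1.3442$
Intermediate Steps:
$h{\left(x \right)} = x + x^{2}$ ($h{\left(x \right)} = x^{2} + x = x + x^{2}$)
$X = 11100$ ($X = 22163 - 11063 = 11100$)
$\frac{X}{31844} + \frac{12156}{h{\left(110 \right)}} = \frac{11100}{31844} + \frac{12156}{110 \left(1 + 110\right)} = 11100 \cdot \frac{1}{31844} + \frac{12156}{110 \cdot 111} = \frac{2775}{7961} + \frac{12156}{12210} = \frac{2775}{7961} + 12156 \cdot \frac{1}{12210} = \frac{2775}{7961} + \frac{2026}{2035} = \frac{21776111}{16200635}$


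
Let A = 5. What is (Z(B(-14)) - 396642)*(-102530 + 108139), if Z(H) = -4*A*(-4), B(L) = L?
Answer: -2224316258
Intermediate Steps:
Z(H) = 80 (Z(H) = -4*5*(-4) = -20*(-4) = 80)
(Z(B(-14)) - 396642)*(-102530 + 108139) = (80 - 396642)*(-102530 + 108139) = -396562*5609 = -2224316258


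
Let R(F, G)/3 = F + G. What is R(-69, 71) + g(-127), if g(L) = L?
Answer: -121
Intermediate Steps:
R(F, G) = 3*F + 3*G (R(F, G) = 3*(F + G) = 3*F + 3*G)
R(-69, 71) + g(-127) = (3*(-69) + 3*71) - 127 = (-207 + 213) - 127 = 6 - 127 = -121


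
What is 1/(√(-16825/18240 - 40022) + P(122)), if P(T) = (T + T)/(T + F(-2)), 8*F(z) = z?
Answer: 1733938176/34631007786197 - 1897352*I*√8322206397/34631007786197 ≈ 5.0069e-5 - 0.0049981*I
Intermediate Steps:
F(z) = z/8
P(T) = 2*T/(-¼ + T) (P(T) = (T + T)/(T + (⅛)*(-2)) = (2*T)/(T - ¼) = (2*T)/(-¼ + T) = 2*T/(-¼ + T))
1/(√(-16825/18240 - 40022) + P(122)) = 1/(√(-16825/18240 - 40022) + 8*122/(-1 + 4*122)) = 1/(√(-16825*1/18240 - 40022) + 8*122/(-1 + 488)) = 1/(√(-3365/3648 - 40022) + 8*122/487) = 1/(√(-146003621/3648) + 8*122*(1/487)) = 1/(I*√8322206397/456 + 976/487) = 1/(976/487 + I*√8322206397/456)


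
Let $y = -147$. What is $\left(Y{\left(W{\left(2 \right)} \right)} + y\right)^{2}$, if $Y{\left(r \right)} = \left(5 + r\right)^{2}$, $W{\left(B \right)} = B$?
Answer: $9604$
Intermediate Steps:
$\left(Y{\left(W{\left(2 \right)} \right)} + y\right)^{2} = \left(\left(5 + 2\right)^{2} - 147\right)^{2} = \left(7^{2} - 147\right)^{2} = \left(49 - 147\right)^{2} = \left(-98\right)^{2} = 9604$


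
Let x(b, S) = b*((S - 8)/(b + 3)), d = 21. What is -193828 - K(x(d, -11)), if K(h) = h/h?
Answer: -193829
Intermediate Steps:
x(b, S) = b*(-8 + S)/(3 + b) (x(b, S) = b*((-8 + S)/(3 + b)) = b*(-8 + S)/(3 + b))
K(h) = 1
-193828 - K(x(d, -11)) = -193828 - 1*1 = -193828 - 1 = -193829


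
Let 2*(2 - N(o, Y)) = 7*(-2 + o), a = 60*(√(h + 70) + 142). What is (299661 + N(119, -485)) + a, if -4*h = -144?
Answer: 615547/2 + 60*√106 ≈ 3.0839e+5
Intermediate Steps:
h = 36 (h = -¼*(-144) = 36)
a = 8520 + 60*√106 (a = 60*(√(36 + 70) + 142) = 60*(√106 + 142) = 60*(142 + √106) = 8520 + 60*√106 ≈ 9137.7)
N(o, Y) = 9 - 7*o/2 (N(o, Y) = 2 - 7*(-2 + o)/2 = 2 - (-14 + 7*o)/2 = 2 + (7 - 7*o/2) = 9 - 7*o/2)
(299661 + N(119, -485)) + a = (299661 + (9 - 7/2*119)) + (8520 + 60*√106) = (299661 + (9 - 833/2)) + (8520 + 60*√106) = (299661 - 815/2) + (8520 + 60*√106) = 598507/2 + (8520 + 60*√106) = 615547/2 + 60*√106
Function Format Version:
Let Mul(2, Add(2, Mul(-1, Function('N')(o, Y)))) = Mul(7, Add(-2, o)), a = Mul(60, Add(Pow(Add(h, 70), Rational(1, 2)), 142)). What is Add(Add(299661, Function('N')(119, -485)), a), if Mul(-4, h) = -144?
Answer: Add(Rational(615547, 2), Mul(60, Pow(106, Rational(1, 2)))) ≈ 3.0839e+5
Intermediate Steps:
h = 36 (h = Mul(Rational(-1, 4), -144) = 36)
a = Add(8520, Mul(60, Pow(106, Rational(1, 2)))) (a = Mul(60, Add(Pow(Add(36, 70), Rational(1, 2)), 142)) = Mul(60, Add(Pow(106, Rational(1, 2)), 142)) = Mul(60, Add(142, Pow(106, Rational(1, 2)))) = Add(8520, Mul(60, Pow(106, Rational(1, 2)))) ≈ 9137.7)
Function('N')(o, Y) = Add(9, Mul(Rational(-7, 2), o)) (Function('N')(o, Y) = Add(2, Mul(Rational(-1, 2), Mul(7, Add(-2, o)))) = Add(2, Mul(Rational(-1, 2), Add(-14, Mul(7, o)))) = Add(2, Add(7, Mul(Rational(-7, 2), o))) = Add(9, Mul(Rational(-7, 2), o)))
Add(Add(299661, Function('N')(119, -485)), a) = Add(Add(299661, Add(9, Mul(Rational(-7, 2), 119))), Add(8520, Mul(60, Pow(106, Rational(1, 2))))) = Add(Add(299661, Add(9, Rational(-833, 2))), Add(8520, Mul(60, Pow(106, Rational(1, 2))))) = Add(Add(299661, Rational(-815, 2)), Add(8520, Mul(60, Pow(106, Rational(1, 2))))) = Add(Rational(598507, 2), Add(8520, Mul(60, Pow(106, Rational(1, 2))))) = Add(Rational(615547, 2), Mul(60, Pow(106, Rational(1, 2))))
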